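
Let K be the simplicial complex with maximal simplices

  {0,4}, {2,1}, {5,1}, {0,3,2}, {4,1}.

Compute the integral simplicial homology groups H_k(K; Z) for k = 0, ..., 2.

We work with the vertex ordering 0 < 1 < 2 < 3 < 4 < 5. The simplices of K, each written with vertices in increasing order, are:

  0-simplices (6): [0], [1], [2], [3], [4], [5]
  1-simplices (7): [0,2], [0,3], [0,4], [1,2], [1,4], [1,5], [2,3]
  2-simplices (1): [0,2,3]

Hence C_0 ≅ Z^6, C_1 ≅ Z^7, C_2 ≅ Z^1.

The boundary map ∂_1: C_1 → C_0 is given by ∂[p,q] = [q] − [p]. For instance
  ∂[1,2] = [2] − [1].
The resulting 6×7 matrix has rank 5, and its Smith normal form has invariant factors (1,1,1,1,1).

Boundary ∂_2: C_2 → C_1 maps a triangle to the signed sum of its edges. For instance
  ∂[0,2,3] = [2,3] − [0,3] + [0,2].
This gives a 7×1 integer matrix of rank 1; reducing to Smith normal form yields diagonal entries (1).

Now H_k = ker ∂_k / im ∂_{k+1}, so:

  H_0: rank C_0 − rank ∂_1 = 6 − 5 = 1, and the invariant factors of ∂_1 are all 1, so H_0 ≅ Z.
  H_1: rank ker ∂_1 − rank ∂_2 = (7 − 5) − 1 = 1, and the invariant factors of ∂_2 are all 1, so H_1 ≅ Z.
  H_2: rank ker ∂_2 − rank ∂_3 = (1 − 1) − 0 = 0, and there is no ∂_3, so H_2 ≅ 0.

As a check, the Euler characteristic is 6 − 7 + 1 = 0, which agrees with 1 − 1 + 0 = 0.

H_0 ≅ Z,  H_1 ≅ Z,  H_2 = 0.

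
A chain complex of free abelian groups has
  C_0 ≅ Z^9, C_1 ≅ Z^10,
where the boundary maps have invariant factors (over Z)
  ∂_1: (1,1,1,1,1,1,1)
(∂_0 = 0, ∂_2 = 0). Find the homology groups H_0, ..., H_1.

H_0: b_0 = 9 − 0 − 7 = 2; torsion from ∂_1 factors > 1: none. So H_0 ≅ Z^2.
H_1: b_1 = 10 − 7 − 0 = 3; torsion from ∂_2 factors > 1: none. So H_1 ≅ Z^3.

H_0 ≅ Z^2,  H_1 ≅ Z^3.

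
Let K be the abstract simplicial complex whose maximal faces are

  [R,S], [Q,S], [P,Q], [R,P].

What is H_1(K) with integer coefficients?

H_1 = Z.

Fix the vertex order P < Q < R < S and write every simplex with vertices in increasing order. Then dim K = 1 and the simplices of K are:

  0-simplices (4): P, Q, R, S
  1-simplices (4): PQ, PR, QS, RS

Hence C_0 ≅ Z^4, C_1 ≅ Z^4.

Boundary ∂_1: C_1 → C_0 maps an edge to its endpoints' difference, ∂[p,q] = q − p. For instance
  ∂RS = S − R.
The resulting 4×4 matrix has rank 3, and its Smith normal form has invariant factors (1,1,1).

Now H_k = ker ∂_k / im ∂_{k+1}, so:

  H_1: rank ker ∂_1 − rank ∂_2 = (4 − 3) − 0 = 1, and there is no ∂_2, so H_1 ≅ Z.

(K is a triangulation of the circle S^1.)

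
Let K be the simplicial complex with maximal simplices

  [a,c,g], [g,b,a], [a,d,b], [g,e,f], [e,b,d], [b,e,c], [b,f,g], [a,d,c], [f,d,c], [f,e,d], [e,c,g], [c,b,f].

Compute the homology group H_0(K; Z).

Take the total order a < b < c < d < e < f < g on the vertex set. Then K (dimension 2) consists of the simplices:

  0-simplices (7): a, b, c, d, e, f, g
  1-simplices (18): ab, ac, ad, ag, bc, bd, be, bf, bg, cd, ce, cf, cg, de, df, ef, eg, fg
  2-simplices (12): abd, abg, acd, acg, bce, bcf, bde, bfg, cdf, ceg, def, efg

Hence C_0 ≅ Z^7, C_1 ≅ Z^18, C_2 ≅ Z^12.

The boundary map ∂_1: C_1 → C_0 is given by ∂[p,q] = [q] − [p]. For instance
  ∂ef = f − e.
As a 7×18 matrix over Z this has rank 6, with invariant factors (1,1,1,1,1,1).

The boundary map ∂_2: C_2 → C_1 sends each 2-simplex [p,q,r] to [q,r] − [p,r] + [p,q]. For instance
  ∂acd = cd − ad + ac,
  ∂cdf = df − cf + cd.
As a 18×12 matrix over Z this has rank 12, with invariant factors (1,1,1,1,1,1,1,1,1,1,1,2).

From H_k ≅ ker(∂_k) / im(∂_{k+1}) we obtain:

  H_0: rank C_0 − rank ∂_1 = 7 − 6 = 1, and the invariant factors of ∂_1 are all 1, so H_0 ≅ Z.

H_0 = Z.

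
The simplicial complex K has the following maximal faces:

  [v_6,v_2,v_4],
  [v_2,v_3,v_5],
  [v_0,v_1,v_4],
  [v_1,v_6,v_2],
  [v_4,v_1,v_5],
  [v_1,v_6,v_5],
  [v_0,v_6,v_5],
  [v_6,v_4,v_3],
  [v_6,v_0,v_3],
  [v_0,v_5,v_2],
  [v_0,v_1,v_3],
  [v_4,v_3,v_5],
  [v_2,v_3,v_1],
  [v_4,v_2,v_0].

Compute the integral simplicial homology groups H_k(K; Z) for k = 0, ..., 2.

H_0 ≅ Z,  H_1 ≅ Z^2,  H_2 ≅ Z.

We work with the vertex ordering v_0 < v_1 < v_2 < v_3 < v_4 < v_5 < v_6. The simplices of K, each written with vertices in increasing order, are:

  0-simplices (7): [v_0], [v_1], [v_2], [v_3], [v_4], [v_5], [v_6]
  1-simplices (21): (21 of them)
  2-simplices (14): (14 of them)

giving chain groups C_0 ≅ Z^7, C_1 ≅ Z^21, C_2 ≅ Z^14.

The boundary map ∂_1: C_1 → C_0 is given by ∂[p,q] = [q] − [p].
This gives a 7×21 integer matrix of rank 6; reducing to Smith normal form yields diagonal entries (1,1,1,1,1,1).

Boundary ∂_2: C_2 → C_1 maps a triangle to the signed sum of its edges. For instance
  ∂[v_0,v_1,v_3] = [v_1,v_3] − [v_0,v_3] + [v_0,v_1],
  ∂[v_2,v_3,v_5] = [v_3,v_5] − [v_2,v_5] + [v_2,v_3].
This gives a 21×14 integer matrix of rank 13; reducing to Smith normal form yields diagonal entries (1,1,1,1,1,1,1,1,1,1,1,1,1).

From H_k ≅ ker(∂_k) / im(∂_{k+1}) we obtain:

  H_0: rank C_0 − rank ∂_1 = 7 − 6 = 1, and the invariant factors of ∂_1 are all 1, so H_0 ≅ Z.
  H_1: rank ker ∂_1 − rank ∂_2 = (21 − 6) − 13 = 2, and the invariant factors of ∂_2 are all 1, so H_1 ≅ Z^2.
  H_2: rank ker ∂_2 − rank ∂_3 = (14 − 13) − 0 = 1, and there is no ∂_3, so H_2 ≅ Z.

As a check, the Euler characteristic is 7 − 21 + 14 = 0, which agrees with 1 − 2 + 1 = 0.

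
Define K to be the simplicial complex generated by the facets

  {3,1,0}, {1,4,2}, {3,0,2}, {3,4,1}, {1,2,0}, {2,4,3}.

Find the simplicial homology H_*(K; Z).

Take the total order 0 < 1 < 2 < 3 < 4 on the vertex set. Then K (dimension 2) consists of the simplices:

  0-simplices (5): [0], [1], [2], [3], [4]
  1-simplices (9): [0,1], [0,2], [0,3], [1,2], [1,3], [1,4], [2,3], [2,4], [3,4]
  2-simplices (6): [0,1,2], [0,1,3], [0,2,3], [1,2,4], [1,3,4], [2,3,4]

giving chain groups C_0 ≅ Z^5, C_1 ≅ Z^9, C_2 ≅ Z^6.

Boundary ∂_1: C_1 → C_0 is given by ∂[p,q] = [q] − [p].
As a 5×9 matrix over Z this has rank 4, with invariant factors (1,1,1,1).

∂_2: C_2 → C_1 acts by ∂[p,q,r] = [q,r] − [p,r] + [p,q]. For instance
  ∂[0,2,3] = [2,3] − [0,3] + [0,2],
  ∂[0,1,2] = [1,2] − [0,2] + [0,1].
As a 9×6 matrix over Z this has rank 5, with invariant factors (1,1,1,1,1).

From H_k ≅ ker(∂_k) / im(∂_{k+1}) we obtain:

  H_0: rank C_0 − rank ∂_1 = 5 − 4 = 1, and the invariant factors of ∂_1 are all 1, so H_0 = Z.
  H_1: rank ker ∂_1 − rank ∂_2 = (9 − 4) − 5 = 0, and the invariant factors of ∂_2 are all 1, so H_1 = 0.
  H_2: rank ker ∂_2 − rank ∂_3 = (6 − 5) − 0 = 1, and there is no ∂_3, so H_2 = Z.

As a check, the Euler characteristic is 5 − 9 + 6 = 2, which agrees with 1 − 0 + 1 = 2.

H_0 = Z,  H_1 = 0,  H_2 = Z.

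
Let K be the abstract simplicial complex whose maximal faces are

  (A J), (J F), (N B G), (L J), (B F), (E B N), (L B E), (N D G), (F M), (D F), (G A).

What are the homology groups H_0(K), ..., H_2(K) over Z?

H_0 ≅ Z,  H_1 ≅ Z^3,  H_2 = 0.

Fix the vertex order A < B < D < E < F < G < J < L < M < N and write every simplex with vertices in increasing order. Then dim K = 2 and the simplices of K are:

  0-simplices (10): A, B, D, E, F, G, J, L, M, N
  1-simplices (16): AG, AJ, BE, BF, BG, BL, BN, DF, DG, DN, EL, EN, FJ, FM, GN, JL
  2-simplices (4): BEL, BEN, BGN, DGN

giving chain groups C_0 ≅ Z^10, C_1 ≅ Z^16, C_2 ≅ Z^4.

The boundary map ∂_1: C_1 → C_0 is given by ∂[p,q] = [q] − [p]. For instance
  ∂BL = L − B.
The 10×16 boundary matrix has rank 9 and Smith normal form diag(1,1,1,1,1,1,1,1,1).

The boundary map ∂_2: C_2 → C_1 maps a triangle to the signed sum of its edges. For instance
  ∂BEN = EN − BN + BE,
  ∂BEL = EL − BL + BE.
The resulting 16×4 matrix has rank 4, and its Smith normal form has invariant factors (1,1,1,1).

Now H_k = ker ∂_k / im ∂_{k+1}, so:

  H_0: rank C_0 − rank ∂_1 = 10 − 9 = 1, and the invariant factors of ∂_1 are all 1, so H_0 = Z.
  H_1: rank ker ∂_1 − rank ∂_2 = (16 − 9) − 4 = 3, and the invariant factors of ∂_2 are all 1, so H_1 = Z^3.
  H_2: rank ker ∂_2 − rank ∂_3 = (4 − 4) − 0 = 0, and there is no ∂_3, so H_2 = 0.

As a check, the Euler characteristic is 10 − 16 + 4 = -2, which agrees with 1 − 3 + 0 = -2.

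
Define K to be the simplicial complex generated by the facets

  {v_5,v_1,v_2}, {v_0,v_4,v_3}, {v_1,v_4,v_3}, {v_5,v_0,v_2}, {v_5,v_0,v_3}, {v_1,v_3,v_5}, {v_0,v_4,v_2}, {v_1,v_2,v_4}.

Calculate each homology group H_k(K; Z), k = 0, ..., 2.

Take the total order v_0 < v_1 < v_2 < v_3 < v_4 < v_5 on the vertex set. Then K (dimension 2) consists of the simplices:

  0-simplices (6): [v_0], [v_1], [v_2], [v_3], [v_4], [v_5]
  1-simplices (12): [v_0,v_2], [v_0,v_3], [v_0,v_4], [v_0,v_5], [v_1,v_2], [v_1,v_3], [v_1,v_4], [v_1,v_5], [v_2,v_4], [v_2,v_5], [v_3,v_4], [v_3,v_5]
  2-simplices (8): [v_0,v_2,v_4], [v_0,v_2,v_5], [v_0,v_3,v_4], [v_0,v_3,v_5], [v_1,v_2,v_4], [v_1,v_2,v_5], [v_1,v_3,v_4], [v_1,v_3,v_5]

so the chain groups are C_0 ≅ Z^6, C_1 ≅ Z^12, C_2 ≅ Z^8.

∂_1: C_1 → C_0 maps an edge to its endpoints' difference, ∂[p,q] = q − p.
This gives a 6×12 integer matrix of rank 5; reducing to Smith normal form yields diagonal entries (1,1,1,1,1).

Boundary ∂_2: C_2 → C_1 sends each 2-simplex [p,q,r] to [q,r] − [p,r] + [p,q]. For instance
  ∂[v_1,v_2,v_5] = [v_2,v_5] − [v_1,v_5] + [v_1,v_2],
  ∂[v_1,v_2,v_4] = [v_2,v_4] − [v_1,v_4] + [v_1,v_2].
The 12×8 boundary matrix has rank 7 and Smith normal form diag(1,1,1,1,1,1,1).

Now H_k = ker ∂_k / im ∂_{k+1}, so:

  H_0: rank C_0 − rank ∂_1 = 6 − 5 = 1, and the invariant factors of ∂_1 are all 1, so H_0 = Z.
  H_1: rank ker ∂_1 − rank ∂_2 = (12 − 5) − 7 = 0, and the invariant factors of ∂_2 are all 1, so H_1 = 0.
  H_2: rank ker ∂_2 − rank ∂_3 = (8 − 7) − 0 = 1, and there is no ∂_3, so H_2 = Z.

As a check, the Euler characteristic is 6 − 12 + 8 = 2, which agrees with 1 − 0 + 1 = 2.

H_0 = Z,  H_1 = 0,  H_2 = Z.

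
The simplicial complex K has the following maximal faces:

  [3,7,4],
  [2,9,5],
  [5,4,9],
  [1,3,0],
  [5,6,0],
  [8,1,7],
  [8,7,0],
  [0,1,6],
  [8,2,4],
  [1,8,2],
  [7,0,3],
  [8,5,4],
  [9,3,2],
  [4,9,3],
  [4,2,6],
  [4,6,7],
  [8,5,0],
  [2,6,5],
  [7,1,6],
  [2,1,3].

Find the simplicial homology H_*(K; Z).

H_0 ≅ Z,  H_1 ≅ Z ⊕ Z/2,  H_2 = 0.

K has 10 vertices, 30 edges, 20 triangles.
rank ∂_0 = 0, rank ∂_1 = 9 ⇒ b_0 = 10 − 0 − 9 = 1; all invariant factors of ∂_1 are 1 so no torsion. So H_0 = Z.
rank ∂_1 = 9, rank ∂_2 = 20 ⇒ b_1 = 30 − 9 − 20 = 1; ∂_2 has invariant factor(s) [2] giving torsion. So H_1 = Z ⊕ Z/2.
rank ∂_2 = 20, rank ∂_3 = 0 ⇒ b_2 = 20 − 20 − 0 = 0. So H_2 = 0.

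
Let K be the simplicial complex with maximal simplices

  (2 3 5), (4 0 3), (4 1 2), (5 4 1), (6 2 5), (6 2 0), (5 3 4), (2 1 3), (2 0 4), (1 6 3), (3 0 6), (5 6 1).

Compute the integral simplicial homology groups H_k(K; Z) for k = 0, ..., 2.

H_0 ≅ Z,  H_1 ≅ Z/2,  H_2 = 0.

We work with the vertex ordering 0 < 1 < 2 < 3 < 4 < 5 < 6. The simplices of K, each written with vertices in increasing order, are:

  0-simplices (7): [0], [1], [2], [3], [4], [5], [6]
  1-simplices (18): [0,2], [0,3], [0,4], [0,6], [1,2], [1,3], [1,4], [1,5], [1,6], [2,3], [2,4], [2,5], [2,6], [3,4], [3,5], [3,6], [4,5], [5,6]
  2-simplices (12): [0,2,4], [0,2,6], [0,3,4], [0,3,6], [1,2,3], [1,2,4], [1,3,6], [1,4,5], [1,5,6], [2,3,5], [2,5,6], [3,4,5]

giving chain groups C_0 ≅ Z^7, C_1 ≅ Z^18, C_2 ≅ Z^12.

Boundary ∂_1: C_1 → C_0 is given by ∂[p,q] = [q] − [p]. For instance
  ∂[1,2] = [2] − [1].
This gives a 7×18 integer matrix of rank 6; reducing to Smith normal form yields diagonal entries (1,1,1,1,1,1).

Boundary ∂_2: C_2 → C_1 sends each 2-simplex [p,q,r] to [q,r] − [p,r] + [p,q]. For instance
  ∂[0,2,6] = [2,6] − [0,6] + [0,2],
  ∂[1,2,3] = [2,3] − [1,3] + [1,2].
This gives a 18×12 integer matrix of rank 12; reducing to Smith normal form yields diagonal entries (1,1,1,1,1,1,1,1,1,1,1,2).

Reading off H_k = ker ∂_k / im ∂_{k+1}:

  H_0: rank C_0 − rank ∂_1 = 7 − 6 = 1, and the invariant factors of ∂_1 are all 1, so H_0 ≅ Z.
  H_1: rank ker ∂_1 − rank ∂_2 = (18 − 6) − 12 = 0, and ∂_2 has invariant factor 2 > 1, so H_1 ≅ Z/2.
  H_2: rank ker ∂_2 − rank ∂_3 = (12 − 12) − 0 = 0, and there is no ∂_3, so H_2 ≅ 0.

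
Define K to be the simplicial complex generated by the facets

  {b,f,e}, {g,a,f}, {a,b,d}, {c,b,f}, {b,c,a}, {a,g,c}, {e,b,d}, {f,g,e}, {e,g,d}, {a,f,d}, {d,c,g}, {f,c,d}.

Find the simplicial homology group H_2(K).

Order the vertices as a < b < c < d < e < f < g. Listing each simplex with vertices in this order, K has dimension 2 with simplices:

  0-simplices (7): a, b, c, d, e, f, g
  1-simplices (18): ab, ac, ad, af, ag, bc, bd, be, bf, cd, cf, cg, de, df, dg, ef, eg, fg
  2-simplices (12): abc, abd, acg, adf, afg, bcf, bde, bef, cdf, cdg, deg, efg

so the chain groups are C_0 ≅ Z^7, C_1 ≅ Z^18, C_2 ≅ Z^12.

Boundary ∂_1: C_1 → C_0 sends each edge [p,q] (with p < q) to q − p.
As a 7×18 matrix over Z this has rank 6, with invariant factors (1,1,1,1,1,1).

The boundary map ∂_2: C_2 → C_1 maps a triangle to the signed sum of its edges. For instance
  ∂afg = fg − ag + af,
  ∂cdg = dg − cg + cd.
The resulting 18×12 matrix has rank 12, and its Smith normal form has invariant factors (1,1,1,1,1,1,1,1,1,1,1,2).

Reading off H_k = ker ∂_k / im ∂_{k+1}:

  H_2: rank ker ∂_2 − rank ∂_3 = (12 − 12) − 0 = 0, and there is no ∂_3, so H_2 ≅ 0.

H_2 ≅ 0.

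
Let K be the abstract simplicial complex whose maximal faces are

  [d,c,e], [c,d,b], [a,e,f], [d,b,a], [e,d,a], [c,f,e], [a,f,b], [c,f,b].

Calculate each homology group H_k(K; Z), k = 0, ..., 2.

Order the vertices as a < b < c < d < e < f. Listing each simplex with vertices in this order, K has dimension 2 with simplices:

  0-simplices (6): a, b, c, d, e, f
  1-simplices (12): ab, ad, ae, af, bc, bd, bf, cd, ce, cf, de, ef
  2-simplices (8): abd, abf, ade, aef, bcd, bcf, cde, cef

so the chain groups are C_0 ≅ Z^6, C_1 ≅ Z^12, C_2 ≅ Z^8.

Boundary ∂_1: C_1 → C_0 maps an edge to its endpoints' difference, ∂[p,q] = q − p.
The resulting 6×12 matrix has rank 5, and its Smith normal form has invariant factors (1,1,1,1,1).

∂_2: C_2 → C_1 maps a triangle to the signed sum of its edges. For instance
  ∂cde = de − ce + cd,
  ∂bcf = cf − bf + bc.
As a 12×8 matrix over Z this has rank 7, with invariant factors (1,1,1,1,1,1,1).

Now H_k = ker ∂_k / im ∂_{k+1}, so:

  H_0: rank C_0 − rank ∂_1 = 6 − 5 = 1, and the invariant factors of ∂_1 are all 1, so H_0 ≅ Z.
  H_1: rank ker ∂_1 − rank ∂_2 = (12 − 5) − 7 = 0, and the invariant factors of ∂_2 are all 1, so H_1 ≅ 0.
  H_2: rank ker ∂_2 − rank ∂_3 = (8 − 7) − 0 = 1, and there is no ∂_3, so H_2 ≅ Z.

H_0 = Z,  H_1 = 0,  H_2 = Z.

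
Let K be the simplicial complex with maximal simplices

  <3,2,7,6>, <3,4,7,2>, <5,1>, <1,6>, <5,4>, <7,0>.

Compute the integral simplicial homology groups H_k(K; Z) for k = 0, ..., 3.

Order the vertices as 0 < 1 < 2 < 3 < 4 < 5 < 6 < 7. Listing each simplex with vertices in this order, K has dimension 3 with simplices:

  0-simplices (8): [0], [1], [2], [3], [4], [5], [6], [7]
  1-simplices (13): [0,7], [1,5], [1,6], [2,3], [2,4], [2,6], [2,7], [3,4], [3,6], [3,7], [4,5], [4,7], [6,7]
  2-simplices (7): [2,3,4], [2,3,6], [2,3,7], [2,4,7], [2,6,7], [3,4,7], [3,6,7]
  3-simplices (2): [2,3,4,7], [2,3,6,7]

Hence C_0 ≅ Z^8, C_1 ≅ Z^13, C_2 ≅ Z^7, C_3 ≅ Z^2.

∂_1: C_1 → C_0 is given by ∂[p,q] = [q] − [p].
The 8×13 boundary matrix has rank 7 and Smith normal form diag(1,1,1,1,1,1,1).

∂_2: C_2 → C_1 sends each 2-simplex [p,q,r] to [q,r] − [p,r] + [p,q]. For instance
  ∂[3,6,7] = [6,7] − [3,7] + [3,6],
  ∂[2,6,7] = [6,7] − [2,7] + [2,6].
The resulting 13×7 matrix has rank 5, and its Smith normal form has invariant factors (1,1,1,1,1).

The boundary map ∂_3: C_3 → C_2 sends each 3-simplex σ to the alternating sum Σ_i (−1)^i (σ with its i-th vertex removed). For instance
  ∂[2,3,6,7] = [3,6,7] − [2,6,7] + [2,3,7] − [2,3,6],
  ∂[2,3,4,7] = [3,4,7] − [2,4,7] + [2,3,7] − [2,3,4].
This gives a 7×2 integer matrix of rank 2; reducing to Smith normal form yields diagonal entries (1,1).

From H_k ≅ ker(∂_k) / im(∂_{k+1}) we obtain:

  H_0: rank C_0 − rank ∂_1 = 8 − 7 = 1, and the invariant factors of ∂_1 are all 1, so H_0 = Z.
  H_1: rank ker ∂_1 − rank ∂_2 = (13 − 7) − 5 = 1, and the invariant factors of ∂_2 are all 1, so H_1 = Z.
  H_2: rank ker ∂_2 − rank ∂_3 = (7 − 5) − 2 = 0, and the invariant factors of ∂_3 are all 1, so H_2 = 0.
  H_3: rank ker ∂_3 − rank ∂_4 = (2 − 2) − 0 = 0, and there is no ∂_4, so H_3 = 0.

As a check, the Euler characteristic is 8 − 13 + 7 − 2 = 0, which agrees with 1 − 1 + 0 − 0 = 0.

H_0 ≅ Z,  H_1 ≅ Z,  H_2 = 0,  H_3 = 0.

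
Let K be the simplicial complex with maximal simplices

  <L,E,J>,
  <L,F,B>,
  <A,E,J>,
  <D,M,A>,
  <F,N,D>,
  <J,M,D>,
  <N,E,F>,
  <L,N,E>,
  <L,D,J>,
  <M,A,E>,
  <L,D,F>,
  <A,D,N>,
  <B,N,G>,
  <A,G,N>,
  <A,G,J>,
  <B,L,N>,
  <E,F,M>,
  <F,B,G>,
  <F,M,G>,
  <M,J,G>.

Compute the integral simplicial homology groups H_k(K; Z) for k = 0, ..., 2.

H_0 = Z,  H_1 = Z ⊕ Z/2,  H_2 = 0.

Order the vertices as A < B < D < E < F < G < J < L < M < N. Listing each simplex with vertices in this order, K has dimension 2 with simplices:

  0-simplices (10): A, B, D, E, F, G, J, L, M, N
  1-simplices (30): AD, AE, AG, AJ, AM, AN, BF, BG, BL, BN, DF, DJ, DL, DM, DN, EF, EJ, EL, EM, EN, FG, FL, FM, FN, GJ, GM, GN, JL, JM, LN
  2-simplices (20): ADM, ADN, AEJ, AEM, AGJ, AGN, BFG, BFL, BGN, BLN, DFL, DFN, DJL, DJM, EFM, EFN, EJL, ELN, FGM, GJM

so the chain groups are C_0 ≅ Z^10, C_1 ≅ Z^30, C_2 ≅ Z^20.

Boundary ∂_1: C_1 → C_0 maps an edge to its endpoints' difference, ∂[p,q] = q − p.
As a 10×30 matrix over Z this has rank 9, with invariant factors (1,1,1,1,1,1,1,1,1).

Boundary ∂_2: C_2 → C_1 acts by ∂[p,q,r] = [q,r] − [p,r] + [p,q]. For instance
  ∂DJM = JM − DM + DJ,
  ∂BLN = LN − BN + BL.
This gives a 30×20 integer matrix of rank 20; reducing to Smith normal form yields diagonal entries (1,1,1,1,1,1,1,1,1,1,1,1,1,1,1,1,1,1,1,2).

Reading off H_k = ker ∂_k / im ∂_{k+1}:

  H_0: rank C_0 − rank ∂_1 = 10 − 9 = 1, and the invariant factors of ∂_1 are all 1, so H_0 ≅ Z.
  H_1: rank ker ∂_1 − rank ∂_2 = (30 − 9) − 20 = 1, and ∂_2 has invariant factor 2 > 1, so H_1 ≅ Z ⊕ Z/2.
  H_2: rank ker ∂_2 − rank ∂_3 = (20 − 20) − 0 = 0, and there is no ∂_3, so H_2 ≅ 0.

As a check, the Euler characteristic is 10 − 30 + 20 = 0, which agrees with 1 − 1 + 0 = 0.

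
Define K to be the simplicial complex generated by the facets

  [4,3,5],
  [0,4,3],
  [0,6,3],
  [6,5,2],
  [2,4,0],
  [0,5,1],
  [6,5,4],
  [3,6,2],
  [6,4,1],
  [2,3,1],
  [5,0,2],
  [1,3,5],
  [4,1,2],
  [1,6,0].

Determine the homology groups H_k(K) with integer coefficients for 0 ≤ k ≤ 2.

H_0 = Z,  H_1 = Z^2,  H_2 = Z.

Fix the vertex order 0 < 1 < 2 < 3 < 4 < 5 < 6 and write every simplex with vertices in increasing order. Then dim K = 2 and the simplices of K are:

  0-simplices (7): [0], [1], [2], [3], [4], [5], [6]
  1-simplices (21): [0,1], [0,2], [0,3], [0,4], [0,5], [0,6], [1,2], [1,3], [1,4], [1,5], [1,6], [2,3], [2,4], [2,5], [2,6], [3,4], [3,5], [3,6], [4,5], [4,6], [5,6]
  2-simplices (14): [0,1,5], [0,1,6], [0,2,4], [0,2,5], [0,3,4], [0,3,6], [1,2,3], [1,2,4], [1,3,5], [1,4,6], [2,3,6], [2,5,6], [3,4,5], [4,5,6]

Hence C_0 ≅ Z^7, C_1 ≅ Z^21, C_2 ≅ Z^14.

The boundary map ∂_1: C_1 → C_0 is given by ∂[p,q] = [q] − [p].
The 7×21 boundary matrix has rank 6 and Smith normal form diag(1,1,1,1,1,1).

∂_2: C_2 → C_1 sends each 2-simplex [p,q,r] to [q,r] − [p,r] + [p,q]. For instance
  ∂[0,1,5] = [1,5] − [0,5] + [0,1],
  ∂[0,3,4] = [3,4] − [0,4] + [0,3].
As a 21×14 matrix over Z this has rank 13, with invariant factors (1,1,1,1,1,1,1,1,1,1,1,1,1).

Reading off H_k = ker ∂_k / im ∂_{k+1}:

  H_0: rank C_0 − rank ∂_1 = 7 − 6 = 1, and the invariant factors of ∂_1 are all 1, so H_0 ≅ Z.
  H_1: rank ker ∂_1 − rank ∂_2 = (21 − 6) − 13 = 2, and the invariant factors of ∂_2 are all 1, so H_1 ≅ Z^2.
  H_2: rank ker ∂_2 − rank ∂_3 = (14 − 13) − 0 = 1, and there is no ∂_3, so H_2 ≅ Z.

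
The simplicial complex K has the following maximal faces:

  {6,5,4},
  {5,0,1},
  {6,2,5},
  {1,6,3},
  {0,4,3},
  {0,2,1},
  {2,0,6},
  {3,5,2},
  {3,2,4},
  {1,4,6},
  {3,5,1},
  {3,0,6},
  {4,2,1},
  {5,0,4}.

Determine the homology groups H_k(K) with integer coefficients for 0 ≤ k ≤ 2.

K has 7 vertices, 21 edges, 14 triangles.
rank ∂_0 = 0, rank ∂_1 = 6 ⇒ b_0 = 7 − 0 − 6 = 1; all invariant factors of ∂_1 are 1 so no torsion. So H_0 = Z.
rank ∂_1 = 6, rank ∂_2 = 13 ⇒ b_1 = 21 − 6 − 13 = 2; all invariant factors of ∂_2 are 1 so no torsion. So H_1 = Z^2.
rank ∂_2 = 13, rank ∂_3 = 0 ⇒ b_2 = 14 − 13 − 0 = 1. So H_2 = Z.

H_0 ≅ Z,  H_1 ≅ Z^2,  H_2 ≅ Z.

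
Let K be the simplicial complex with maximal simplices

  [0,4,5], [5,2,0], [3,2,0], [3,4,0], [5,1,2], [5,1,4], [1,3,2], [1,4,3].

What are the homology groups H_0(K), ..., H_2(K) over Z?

H_0 = Z,  H_1 = 0,  H_2 = Z.

We work with the vertex ordering 0 < 1 < 2 < 3 < 4 < 5. The simplices of K, each written with vertices in increasing order, are:

  0-simplices (6): [0], [1], [2], [3], [4], [5]
  1-simplices (12): [0,2], [0,3], [0,4], [0,5], [1,2], [1,3], [1,4], [1,5], [2,3], [2,5], [3,4], [4,5]
  2-simplices (8): [0,2,3], [0,2,5], [0,3,4], [0,4,5], [1,2,3], [1,2,5], [1,3,4], [1,4,5]

Hence C_0 ≅ Z^6, C_1 ≅ Z^12, C_2 ≅ Z^8.

The boundary map ∂_1: C_1 → C_0 sends each edge [p,q] (with p < q) to q − p. For instance
  ∂[1,3] = [3] − [1].
This gives a 6×12 integer matrix of rank 5; reducing to Smith normal form yields diagonal entries (1,1,1,1,1).

The boundary map ∂_2: C_2 → C_1 maps a triangle to the signed sum of its edges. For instance
  ∂[1,2,3] = [2,3] − [1,3] + [1,2],
  ∂[1,4,5] = [4,5] − [1,5] + [1,4].
As a 12×8 matrix over Z this has rank 7, with invariant factors (1,1,1,1,1,1,1).

Now H_k = ker ∂_k / im ∂_{k+1}, so:

  H_0: rank C_0 − rank ∂_1 = 6 − 5 = 1, and the invariant factors of ∂_1 are all 1, so H_0 = Z.
  H_1: rank ker ∂_1 − rank ∂_2 = (12 − 5) − 7 = 0, and the invariant factors of ∂_2 are all 1, so H_1 = 0.
  H_2: rank ker ∂_2 − rank ∂_3 = (8 − 7) − 0 = 1, and there is no ∂_3, so H_2 = Z.

As a check, the Euler characteristic is 6 − 12 + 8 = 2, which agrees with 1 − 0 + 1 = 2.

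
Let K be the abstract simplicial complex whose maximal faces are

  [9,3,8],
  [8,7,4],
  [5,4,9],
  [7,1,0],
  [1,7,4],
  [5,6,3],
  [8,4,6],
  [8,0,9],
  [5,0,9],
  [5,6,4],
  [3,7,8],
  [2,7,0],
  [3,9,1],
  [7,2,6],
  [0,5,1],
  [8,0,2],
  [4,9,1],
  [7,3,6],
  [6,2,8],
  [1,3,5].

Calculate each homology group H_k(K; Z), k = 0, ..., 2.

We work with the vertex ordering 0 < 1 < 2 < 3 < 4 < 5 < 6 < 7 < 8 < 9. The simplices of K, each written with vertices in increasing order, are:

  0-simplices (10): [0], [1], [2], [3], [4], [5], [6], [7], [8], [9]
  1-simplices (30): (30 of them)
  2-simplices (20): (20 of them)

Hence C_0 ≅ Z^10, C_1 ≅ Z^30, C_2 ≅ Z^20.

The boundary map ∂_1: C_1 → C_0 maps an edge to its endpoints' difference, ∂[p,q] = q − p. For instance
  ∂[5,6] = [6] − [5].
As a 10×30 matrix over Z this has rank 9, with invariant factors (1,1,1,1,1,1,1,1,1).

Boundary ∂_2: C_2 → C_1 sends each 2-simplex [p,q,r] to [q,r] − [p,r] + [p,q]. For instance
  ∂[1,3,5] = [3,5] − [1,5] + [1,3],
  ∂[1,3,9] = [3,9] − [1,9] + [1,3].
The resulting 30×20 matrix has rank 20, and its Smith normal form has invariant factors (1,1,1,1,1,1,1,1,1,1,1,1,1,1,1,1,1,1,1,2).

Computing H_k = (kernel of ∂_k) / (image of ∂_{k+1}):

  H_0: rank C_0 − rank ∂_1 = 10 − 9 = 1, and the invariant factors of ∂_1 are all 1, so H_0 = Z.
  H_1: rank ker ∂_1 − rank ∂_2 = (30 − 9) − 20 = 1, and ∂_2 has invariant factor 2 > 1, so H_1 = Z ⊕ Z/2Z.
  H_2: rank ker ∂_2 − rank ∂_3 = (20 − 20) − 0 = 0, and there is no ∂_3, so H_2 = 0.

As a check, the Euler characteristic is 10 − 30 + 20 = 0, which agrees with 1 − 1 + 0 = 0.

H_0 ≅ Z,  H_1 ≅ Z ⊕ Z/2Z,  H_2 = 0.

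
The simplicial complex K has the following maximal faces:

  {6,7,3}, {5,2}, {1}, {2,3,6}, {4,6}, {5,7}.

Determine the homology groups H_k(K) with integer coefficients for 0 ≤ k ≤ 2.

Take the total order 1 < 2 < 3 < 4 < 5 < 6 < 7 on the vertex set. Then K (dimension 2) consists of the simplices:

  0-simplices (7): [1], [2], [3], [4], [5], [6], [7]
  1-simplices (8): [2,3], [2,5], [2,6], [3,6], [3,7], [4,6], [5,7], [6,7]
  2-simplices (2): [2,3,6], [3,6,7]

Hence C_0 ≅ Z^7, C_1 ≅ Z^8, C_2 ≅ Z^2.

Boundary ∂_1: C_1 → C_0 maps an edge to its endpoints' difference, ∂[p,q] = q − p. For instance
  ∂[5,7] = [7] − [5].
As a 7×8 matrix over Z this has rank 5, with invariant factors (1,1,1,1,1).

∂_2: C_2 → C_1 maps a triangle to the signed sum of its edges. For instance
  ∂[2,3,6] = [3,6] − [2,6] + [2,3],
  ∂[3,6,7] = [6,7] − [3,7] + [3,6].
As a 8×2 matrix over Z this has rank 2, with invariant factors (1,1).

Computing H_k = (kernel of ∂_k) / (image of ∂_{k+1}):

  H_0: rank C_0 − rank ∂_1 = 7 − 5 = 2, and the invariant factors of ∂_1 are all 1, so H_0 = Z^2.
  H_1: rank ker ∂_1 − rank ∂_2 = (8 − 5) − 2 = 1, and the invariant factors of ∂_2 are all 1, so H_1 = Z.
  H_2: rank ker ∂_2 − rank ∂_3 = (2 − 2) − 0 = 0, and there is no ∂_3, so H_2 = 0.

H_0 ≅ Z^2,  H_1 ≅ Z,  H_2 = 0.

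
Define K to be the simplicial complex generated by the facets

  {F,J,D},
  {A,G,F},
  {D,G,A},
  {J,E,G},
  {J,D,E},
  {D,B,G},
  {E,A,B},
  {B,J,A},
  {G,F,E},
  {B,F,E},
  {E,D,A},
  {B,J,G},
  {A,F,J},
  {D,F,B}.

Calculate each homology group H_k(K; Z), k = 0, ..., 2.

H_0 ≅ Z,  H_1 ≅ Z^2,  H_2 ≅ Z.

Order the vertices as A < B < D < E < F < G < J. Listing each simplex with vertices in this order, K has dimension 2 with simplices:

  0-simplices (7): A, B, D, E, F, G, J
  1-simplices (21): AB, AD, AE, AF, AG, AJ, BD, BE, BF, BG, BJ, DE, DF, DG, DJ, EF, EG, EJ, FG, FJ, GJ
  2-simplices (14): ABE, ABJ, ADE, ADG, AFG, AFJ, BDF, BDG, BEF, BGJ, DEJ, DFJ, EFG, EGJ

Hence C_0 ≅ Z^7, C_1 ≅ Z^21, C_2 ≅ Z^14.

The boundary map ∂_1: C_1 → C_0 maps an edge to its endpoints' difference, ∂[p,q] = q − p.
The 7×21 boundary matrix has rank 6 and Smith normal form diag(1,1,1,1,1,1).

∂_2: C_2 → C_1 maps a triangle to the signed sum of its edges. For instance
  ∂BDF = DF − BF + BD,
  ∂AFG = FG − AG + AF.
This gives a 21×14 integer matrix of rank 13; reducing to Smith normal form yields diagonal entries (1,1,1,1,1,1,1,1,1,1,1,1,1).

Now H_k = ker ∂_k / im ∂_{k+1}, so:

  H_0: rank C_0 − rank ∂_1 = 7 − 6 = 1, and the invariant factors of ∂_1 are all 1, so H_0 ≅ Z.
  H_1: rank ker ∂_1 − rank ∂_2 = (21 − 6) − 13 = 2, and the invariant factors of ∂_2 are all 1, so H_1 ≅ Z^2.
  H_2: rank ker ∂_2 − rank ∂_3 = (14 − 13) − 0 = 1, and there is no ∂_3, so H_2 ≅ Z.

(K is a triangulation of the torus T^2.)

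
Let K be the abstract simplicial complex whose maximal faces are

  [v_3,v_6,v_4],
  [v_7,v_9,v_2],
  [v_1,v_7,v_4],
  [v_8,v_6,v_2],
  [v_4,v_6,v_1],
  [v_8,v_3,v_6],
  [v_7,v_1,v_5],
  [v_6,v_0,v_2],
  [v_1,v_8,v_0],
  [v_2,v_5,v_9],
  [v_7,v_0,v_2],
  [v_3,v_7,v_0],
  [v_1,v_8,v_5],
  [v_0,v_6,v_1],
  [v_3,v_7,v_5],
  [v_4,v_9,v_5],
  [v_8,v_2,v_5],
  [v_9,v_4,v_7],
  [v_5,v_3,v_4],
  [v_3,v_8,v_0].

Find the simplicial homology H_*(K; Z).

K has 10 vertices, 30 edges, 20 triangles.
rank ∂_0 = 0, rank ∂_1 = 9 ⇒ b_0 = 10 − 0 − 9 = 1; all invariant factors of ∂_1 are 1 so no torsion. So H_0 ≅ Z.
rank ∂_1 = 9, rank ∂_2 = 20 ⇒ b_1 = 30 − 9 − 20 = 1; ∂_2 has invariant factor(s) [2] giving torsion. So H_1 ≅ Z ⊕ Z/2.
rank ∂_2 = 20, rank ∂_3 = 0 ⇒ b_2 = 20 − 20 − 0 = 0. So H_2 ≅ 0.

H_0 ≅ Z,  H_1 ≅ Z ⊕ Z/2,  H_2 = 0.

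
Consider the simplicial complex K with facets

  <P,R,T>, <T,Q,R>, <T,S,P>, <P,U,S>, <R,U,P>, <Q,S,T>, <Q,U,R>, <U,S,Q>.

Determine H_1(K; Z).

H_1 ≅ 0.

We work with the vertex ordering P < Q < R < S < T < U. The simplices of K, each written with vertices in increasing order, are:

  0-simplices (6): P, Q, R, S, T, U
  1-simplices (12): PR, PS, PT, PU, QR, QS, QT, QU, RT, RU, ST, SU
  2-simplices (8): PRT, PRU, PST, PSU, QRT, QRU, QST, QSU

giving chain groups C_0 ≅ Z^6, C_1 ≅ Z^12, C_2 ≅ Z^8.

The boundary map ∂_1: C_1 → C_0 is given by ∂[p,q] = [q] − [p]. For instance
  ∂QT = T − Q.
As a 6×12 matrix over Z this has rank 5, with invariant factors (1,1,1,1,1).

Boundary ∂_2: C_2 → C_1 maps a triangle to the signed sum of its edges. For instance
  ∂PSU = SU − PU + PS,
  ∂PRT = RT − PT + PR.
This gives a 12×8 integer matrix of rank 7; reducing to Smith normal form yields diagonal entries (1,1,1,1,1,1,1).

From H_k ≅ ker(∂_k) / im(∂_{k+1}) we obtain:

  H_1: rank ker ∂_1 − rank ∂_2 = (12 − 5) − 7 = 0, and the invariant factors of ∂_2 are all 1, so H_1 = 0.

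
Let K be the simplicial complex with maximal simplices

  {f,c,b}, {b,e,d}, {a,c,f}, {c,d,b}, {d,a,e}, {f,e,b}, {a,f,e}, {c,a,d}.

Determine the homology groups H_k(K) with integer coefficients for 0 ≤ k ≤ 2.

Take the total order a < b < c < d < e < f on the vertex set. Then K (dimension 2) consists of the simplices:

  0-simplices (6): a, b, c, d, e, f
  1-simplices (12): ac, ad, ae, af, bc, bd, be, bf, cd, cf, de, ef
  2-simplices (8): acd, acf, ade, aef, bcd, bcf, bde, bef

so the chain groups are C_0 ≅ Z^6, C_1 ≅ Z^12, C_2 ≅ Z^8.

∂_1: C_1 → C_0 maps an edge to its endpoints' difference, ∂[p,q] = q − p.
This gives a 6×12 integer matrix of rank 5; reducing to Smith normal form yields diagonal entries (1,1,1,1,1).

∂_2: C_2 → C_1 sends each 2-simplex [p,q,r] to [q,r] − [p,r] + [p,q]. For instance
  ∂acf = cf − af + ac,
  ∂bcd = cd − bd + bc.
This gives a 12×8 integer matrix of rank 7; reducing to Smith normal form yields diagonal entries (1,1,1,1,1,1,1).

Reading off H_k = ker ∂_k / im ∂_{k+1}:

  H_0: rank C_0 − rank ∂_1 = 6 − 5 = 1, and the invariant factors of ∂_1 are all 1, so H_0 ≅ Z.
  H_1: rank ker ∂_1 − rank ∂_2 = (12 − 5) − 7 = 0, and the invariant factors of ∂_2 are all 1, so H_1 ≅ 0.
  H_2: rank ker ∂_2 − rank ∂_3 = (8 − 7) − 0 = 1, and there is no ∂_3, so H_2 ≅ Z.

As a check, the Euler characteristic is 6 − 12 + 8 = 2, which agrees with 1 − 0 + 1 = 2.

H_0 ≅ Z,  H_1 = 0,  H_2 ≅ Z.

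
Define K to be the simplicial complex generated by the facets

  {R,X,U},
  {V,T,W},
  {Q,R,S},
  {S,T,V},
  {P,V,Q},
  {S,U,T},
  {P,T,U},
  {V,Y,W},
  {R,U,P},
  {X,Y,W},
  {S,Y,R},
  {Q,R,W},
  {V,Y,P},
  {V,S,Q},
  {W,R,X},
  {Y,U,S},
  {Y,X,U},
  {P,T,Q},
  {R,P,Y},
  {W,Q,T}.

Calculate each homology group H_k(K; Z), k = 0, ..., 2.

Take the total order P < Q < R < S < T < U < V < W < X < Y on the vertex set. Then K (dimension 2) consists of the simplices:

  0-simplices (10): P, Q, R, S, T, U, V, W, X, Y
  1-simplices (30): PQ, PR, PT, PU, PV, PY, QR, QS, QT, QV, QW, RS, RU, RW, RX, RY, ST, SU, SV, SY, TU, TV, TW, UX, UY, VW, VY, WX, WY, XY
  2-simplices (20): PQT, PQV, PRU, PRY, PTU, PVY, QRS, QRW, QSV, QTW, RSY, RUX, RWX, STU, STV, SUY, TVW, UXY, VWY, WXY

so the chain groups are C_0 ≅ Z^10, C_1 ≅ Z^30, C_2 ≅ Z^20.

Boundary ∂_1: C_1 → C_0 is given by ∂[p,q] = [q] − [p].
The 10×30 boundary matrix has rank 9 and Smith normal form diag(1,1,1,1,1,1,1,1,1).

The boundary map ∂_2: C_2 → C_1 acts by ∂[p,q,r] = [q,r] − [p,r] + [p,q]. For instance
  ∂RWX = WX − RX + RW,
  ∂STV = TV − SV + ST.
This gives a 30×20 integer matrix of rank 20; reducing to Smith normal form yields diagonal entries (1,1,1,1,1,1,1,1,1,1,1,1,1,1,1,1,1,1,1,2).

From H_k ≅ ker(∂_k) / im(∂_{k+1}) we obtain:

  H_0: rank C_0 − rank ∂_1 = 10 − 9 = 1, and the invariant factors of ∂_1 are all 1, so H_0 = Z.
  H_1: rank ker ∂_1 − rank ∂_2 = (30 − 9) − 20 = 1, and ∂_2 has invariant factor 2 > 1, so H_1 = Z ⊕ Z_2.
  H_2: rank ker ∂_2 − rank ∂_3 = (20 − 20) − 0 = 0, and there is no ∂_3, so H_2 = 0.

H_0 ≅ Z,  H_1 ≅ Z ⊕ Z_2,  H_2 = 0.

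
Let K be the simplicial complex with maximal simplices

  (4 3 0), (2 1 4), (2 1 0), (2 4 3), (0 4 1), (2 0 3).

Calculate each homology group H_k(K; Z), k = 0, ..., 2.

H_0 = Z,  H_1 = 0,  H_2 = Z.

Fix the vertex order 0 < 1 < 2 < 3 < 4 and write every simplex with vertices in increasing order. Then dim K = 2 and the simplices of K are:

  0-simplices (5): [0], [1], [2], [3], [4]
  1-simplices (9): [0,1], [0,2], [0,3], [0,4], [1,2], [1,4], [2,3], [2,4], [3,4]
  2-simplices (6): [0,1,2], [0,1,4], [0,2,3], [0,3,4], [1,2,4], [2,3,4]

Hence C_0 ≅ Z^5, C_1 ≅ Z^9, C_2 ≅ Z^6.

∂_1: C_1 → C_0 maps an edge to its endpoints' difference, ∂[p,q] = q − p.
The 5×9 boundary matrix has rank 4 and Smith normal form diag(1,1,1,1).

Boundary ∂_2: C_2 → C_1 acts by ∂[p,q,r] = [q,r] − [p,r] + [p,q]. For instance
  ∂[0,3,4] = [3,4] − [0,4] + [0,3],
  ∂[1,2,4] = [2,4] − [1,4] + [1,2].
As a 9×6 matrix over Z this has rank 5, with invariant factors (1,1,1,1,1).

From H_k ≅ ker(∂_k) / im(∂_{k+1}) we obtain:

  H_0: rank C_0 − rank ∂_1 = 5 − 4 = 1, and the invariant factors of ∂_1 are all 1, so H_0 ≅ Z.
  H_1: rank ker ∂_1 − rank ∂_2 = (9 − 4) − 5 = 0, and the invariant factors of ∂_2 are all 1, so H_1 ≅ 0.
  H_2: rank ker ∂_2 − rank ∂_3 = (6 − 5) − 0 = 1, and there is no ∂_3, so H_2 ≅ Z.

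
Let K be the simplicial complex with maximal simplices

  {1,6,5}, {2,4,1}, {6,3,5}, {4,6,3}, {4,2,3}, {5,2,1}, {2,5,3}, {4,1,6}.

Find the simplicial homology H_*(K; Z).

K has 6 vertices, 12 edges, 8 triangles.
rank ∂_0 = 0, rank ∂_1 = 5 ⇒ b_0 = 6 − 0 − 5 = 1; all invariant factors of ∂_1 are 1 so no torsion. So H_0 = Z.
rank ∂_1 = 5, rank ∂_2 = 7 ⇒ b_1 = 12 − 5 − 7 = 0; all invariant factors of ∂_2 are 1 so no torsion. So H_1 = 0.
rank ∂_2 = 7, rank ∂_3 = 0 ⇒ b_2 = 8 − 7 − 0 = 1. So H_2 = Z.

H_0 ≅ Z,  H_1 = 0,  H_2 ≅ Z.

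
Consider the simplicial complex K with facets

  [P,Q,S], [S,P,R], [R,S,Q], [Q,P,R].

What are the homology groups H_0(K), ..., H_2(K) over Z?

Take the total order P < Q < R < S on the vertex set. Then K (dimension 2) consists of the simplices:

  0-simplices (4): P, Q, R, S
  1-simplices (6): PQ, PR, PS, QR, QS, RS
  2-simplices (4): PQR, PQS, PRS, QRS

Hence C_0 ≅ Z^4, C_1 ≅ Z^6, C_2 ≅ Z^4.

Boundary ∂_1: C_1 → C_0 maps an edge to its endpoints' difference, ∂[p,q] = q − p.
The 4×6 boundary matrix has rank 3 and Smith normal form diag(1,1,1).

Boundary ∂_2: C_2 → C_1 maps a triangle to the signed sum of its edges. For instance
  ∂PQR = QR − PR + PQ,
  ∂PRS = RS − PS + PR.
As a 6×4 matrix over Z this has rank 3, with invariant factors (1,1,1).

Computing H_k = (kernel of ∂_k) / (image of ∂_{k+1}):

  H_0: rank C_0 − rank ∂_1 = 4 − 3 = 1, and the invariant factors of ∂_1 are all 1, so H_0 ≅ Z.
  H_1: rank ker ∂_1 − rank ∂_2 = (6 − 3) − 3 = 0, and the invariant factors of ∂_2 are all 1, so H_1 ≅ 0.
  H_2: rank ker ∂_2 − rank ∂_3 = (4 − 3) − 0 = 1, and there is no ∂_3, so H_2 ≅ Z.

H_0 ≅ Z,  H_1 = 0,  H_2 ≅ Z.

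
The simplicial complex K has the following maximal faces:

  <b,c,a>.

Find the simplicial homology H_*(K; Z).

H_0 ≅ Z,  H_1 = 0,  H_2 = 0.

Order the vertices as a < b < c. Listing each simplex with vertices in this order, K has dimension 2 with simplices:

  0-simplices (3): a, b, c
  1-simplices (3): ab, ac, bc
  2-simplices (1): abc

giving chain groups C_0 ≅ Z^3, C_1 ≅ Z^3, C_2 ≅ Z^1.

Boundary ∂_1: C_1 → C_0 sends each edge [p,q] (with p < q) to q − p.
As a 3×3 matrix over Z this has rank 2, with invariant factors (1,1).

∂_2: C_2 → C_1 maps a triangle to the signed sum of its edges. For instance
  ∂abc = bc − ac + ab.
The 3×1 boundary matrix has rank 1 and Smith normal form diag(1).

Reading off H_k = ker ∂_k / im ∂_{k+1}:

  H_0: rank C_0 − rank ∂_1 = 3 − 2 = 1, and the invariant factors of ∂_1 are all 1, so H_0 ≅ Z.
  H_1: rank ker ∂_1 − rank ∂_2 = (3 − 2) − 1 = 0, and the invariant factors of ∂_2 are all 1, so H_1 ≅ 0.
  H_2: rank ker ∂_2 − rank ∂_3 = (1 − 1) − 0 = 0, and there is no ∂_3, so H_2 ≅ 0.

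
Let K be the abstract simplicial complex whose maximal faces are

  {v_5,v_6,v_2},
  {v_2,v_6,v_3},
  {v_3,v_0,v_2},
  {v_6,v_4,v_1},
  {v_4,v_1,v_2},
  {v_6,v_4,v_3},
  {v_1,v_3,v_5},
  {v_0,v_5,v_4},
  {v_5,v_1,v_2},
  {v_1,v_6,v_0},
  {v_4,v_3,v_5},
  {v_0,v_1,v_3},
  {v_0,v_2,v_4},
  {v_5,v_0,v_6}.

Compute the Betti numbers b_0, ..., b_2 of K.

Fix the vertex order v_0 < v_1 < v_2 < v_3 < v_4 < v_5 < v_6 and write every simplex with vertices in increasing order. Then dim K = 2 and the simplices of K are:

  0-simplices (7): [v_0], [v_1], [v_2], [v_3], [v_4], [v_5], [v_6]
  1-simplices (21): (21 of them)
  2-simplices (14): (14 of them)

Hence C_0 ≅ Z^7, C_1 ≅ Z^21, C_2 ≅ Z^14.

Boundary ∂_1: C_1 → C_0 sends each edge [p,q] (with p < q) to q − p. For instance
  ∂[v_1,v_4] = [v_4] − [v_1].
The resulting 7×21 matrix has rank 6, and its Smith normal form has invariant factors (1,1,1,1,1,1).

∂_2: C_2 → C_1 maps a triangle to the signed sum of its edges. For instance
  ∂[v_2,v_5,v_6] = [v_5,v_6] − [v_2,v_6] + [v_2,v_5],
  ∂[v_1,v_3,v_5] = [v_3,v_5] − [v_1,v_5] + [v_1,v_3].
This gives a 21×14 integer matrix of rank 13; reducing to Smith normal form yields diagonal entries (1,1,1,1,1,1,1,1,1,1,1,1,1).

Reading off H_k = ker ∂_k / im ∂_{k+1}:

  H_0: rank C_0 − rank ∂_1 = 7 − 6 = 1, and the invariant factors of ∂_1 are all 1, so H_0 ≅ Z.
  H_1: rank ker ∂_1 − rank ∂_2 = (21 − 6) − 13 = 2, and the invariant factors of ∂_2 are all 1, so H_1 ≅ Z^2.
  H_2: rank ker ∂_2 − rank ∂_3 = (14 − 13) − 0 = 1, and there is no ∂_3, so H_2 ≅ Z.

Hence the Betti numbers are b_0 = 1, b_1 = 2, b_2 = 1.

b_0 = 1, b_1 = 2, b_2 = 1.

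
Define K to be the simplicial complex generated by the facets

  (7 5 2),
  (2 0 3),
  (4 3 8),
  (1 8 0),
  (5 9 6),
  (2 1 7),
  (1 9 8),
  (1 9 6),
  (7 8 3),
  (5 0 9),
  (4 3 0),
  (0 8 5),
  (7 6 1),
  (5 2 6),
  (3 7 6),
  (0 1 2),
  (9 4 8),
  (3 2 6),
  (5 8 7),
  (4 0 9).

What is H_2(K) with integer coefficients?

H_2 ≅ 0.

Take the total order 0 < 1 < 2 < 3 < 4 < 5 < 6 < 7 < 8 < 9 on the vertex set. Then K (dimension 2) consists of the simplices:

  0-simplices (10): [0], [1], [2], [3], [4], [5], [6], [7], [8], [9]
  1-simplices (30): (30 of them)
  2-simplices (20): (20 of them)

so the chain groups are C_0 ≅ Z^10, C_1 ≅ Z^30, C_2 ≅ Z^20.

Boundary ∂_1: C_1 → C_0 sends each edge [p,q] (with p < q) to q − p.
This gives a 10×30 integer matrix of rank 9; reducing to Smith normal form yields diagonal entries (1,1,1,1,1,1,1,1,1).

The boundary map ∂_2: C_2 → C_1 acts by ∂[p,q,r] = [q,r] − [p,r] + [p,q]. For instance
  ∂[1,8,9] = [8,9] − [1,9] + [1,8],
  ∂[0,1,2] = [1,2] − [0,2] + [0,1].
The 30×20 boundary matrix has rank 20 and Smith normal form diag(1,1,1,1,1,1,1,1,1,1,1,1,1,1,1,1,1,1,1,2).

Reading off H_k = ker ∂_k / im ∂_{k+1}:

  H_2: rank ker ∂_2 − rank ∂_3 = (20 − 20) − 0 = 0, and there is no ∂_3, so H_2 = 0.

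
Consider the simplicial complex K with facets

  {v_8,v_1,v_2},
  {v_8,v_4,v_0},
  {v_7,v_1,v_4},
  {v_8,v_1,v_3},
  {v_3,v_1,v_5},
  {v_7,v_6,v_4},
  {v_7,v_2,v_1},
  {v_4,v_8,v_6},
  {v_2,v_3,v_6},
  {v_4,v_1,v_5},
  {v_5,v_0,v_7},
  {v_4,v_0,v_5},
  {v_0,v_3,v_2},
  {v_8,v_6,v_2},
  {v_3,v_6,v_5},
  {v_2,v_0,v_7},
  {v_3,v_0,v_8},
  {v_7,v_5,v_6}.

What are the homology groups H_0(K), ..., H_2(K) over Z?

H_0 ≅ Z,  H_1 ≅ Z × Z/2,  H_2 = 0.

Take the total order v_0 < v_1 < v_2 < v_3 < v_4 < v_5 < v_6 < v_7 < v_8 on the vertex set. Then K (dimension 2) consists of the simplices:

  0-simplices (9): [v_0], [v_1], [v_2], [v_3], [v_4], [v_5], [v_6], [v_7], [v_8]
  1-simplices (27): (27 of them)
  2-simplices (18): (18 of them)

Hence C_0 ≅ Z^9, C_1 ≅ Z^27, C_2 ≅ Z^18.

The boundary map ∂_1: C_1 → C_0 sends each edge [p,q] (with p < q) to q − p.
The resulting 9×27 matrix has rank 8, and its Smith normal form has invariant factors (1,1,1,1,1,1,1,1).

∂_2: C_2 → C_1 sends each 2-simplex [p,q,r] to [q,r] − [p,r] + [p,q]. For instance
  ∂[v_1,v_4,v_7] = [v_4,v_7] − [v_1,v_7] + [v_1,v_4],
  ∂[v_1,v_2,v_7] = [v_2,v_7] − [v_1,v_7] + [v_1,v_2].
The 27×18 boundary matrix has rank 18 and Smith normal form diag(1,1,1,1,1,1,1,1,1,1,1,1,1,1,1,1,1,2).

Computing H_k = (kernel of ∂_k) / (image of ∂_{k+1}):

  H_0: rank C_0 − rank ∂_1 = 9 − 8 = 1, and the invariant factors of ∂_1 are all 1, so H_0 = Z.
  H_1: rank ker ∂_1 − rank ∂_2 = (27 − 8) − 18 = 1, and ∂_2 has invariant factor 2 > 1, so H_1 = Z × Z/2.
  H_2: rank ker ∂_2 − rank ∂_3 = (18 − 18) − 0 = 0, and there is no ∂_3, so H_2 = 0.

As a check, the Euler characteristic is 9 − 27 + 18 = 0, which agrees with 1 − 1 + 0 = 0.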